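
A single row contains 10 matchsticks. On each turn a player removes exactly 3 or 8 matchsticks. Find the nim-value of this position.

1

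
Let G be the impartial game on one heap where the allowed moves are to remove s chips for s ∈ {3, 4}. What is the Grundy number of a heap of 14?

Compute g(0), g(1), … for moves {3, 4}:
k:     0  1  2  3  4  5  6  7  8  9 10 11 12 13 14
g(k):  0  0  0  1  1  1  2  0  0  0  1  1  1  2  0
So g(14) = 0.

0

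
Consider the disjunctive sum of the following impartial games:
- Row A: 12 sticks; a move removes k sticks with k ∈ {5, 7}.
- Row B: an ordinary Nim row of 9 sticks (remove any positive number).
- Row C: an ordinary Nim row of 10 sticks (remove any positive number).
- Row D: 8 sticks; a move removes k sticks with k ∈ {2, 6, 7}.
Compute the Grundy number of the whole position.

1

Build the Grundy sequence for row A with g(k) = mex{g(k−s) : s ∈ {5, 7}, s ≤ k}:
g(0) = mex{} = 0
g(1) = mex{} = 0
g(2) = mex{} = 0
g(3) = mex{} = 0
g(4) = mex{} = 0
g(5) = mex{0} = 1
g(6) = mex{0} = 1
g(7) = mex{0} = 1
g(8) = mex{0} = 1
g(9) = mex{0} = 1
g(10) = mex{0,1} = 2
g(11) = mex{0,1} = 2
g(12) = mex{1} = 0
So g(12) = 0.
Row B is a plain Nim row of size 9, so its Grundy value is 9.
Row C is a plain Nim row of size 10, so its Grundy value is 10.
Grundy values for row D (subtraction set {2, 6, 7}):
k:     0  1  2  3  4  5  6  7  8
g(k):  0  0  1  1  0  0  1  1  2
So g(8) = 2.
By the Sprague-Grundy theorem, the Grundy value of a sum of independent games is the XOR of the component values.
Combined value = 0 ⊕ 9 ⊕ 10 ⊕ 2 = 1.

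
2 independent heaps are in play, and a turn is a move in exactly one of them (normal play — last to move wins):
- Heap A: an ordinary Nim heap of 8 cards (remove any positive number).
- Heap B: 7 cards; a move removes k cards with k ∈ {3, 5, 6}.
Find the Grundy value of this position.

10

Heap A is a plain Nim heap of size 8, so its Grundy value is 8.
Grundy values for heap B (subtraction set {3, 5, 6}):
k:     0  1  2  3  4  5  6  7
g(k):  0  0  0  1  1  1  2  2
So g(7) = 2.
The value of a disjunctive sum is the nim-sum of the parts.
Combined value = 8 XOR 2 = 10.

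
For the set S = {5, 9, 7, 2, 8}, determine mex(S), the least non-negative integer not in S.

0 is not in the set, so the mex is 0.

0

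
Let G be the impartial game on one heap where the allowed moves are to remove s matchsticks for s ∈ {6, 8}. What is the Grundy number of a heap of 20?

Compute g(0), g(1), … for moves {6, 8}:
k:     0  1  2  3  4  5  6  7  8  9 10 11 12 13 14 15 16 17 18 19 20
g(k):  0  0  0  0  0  0  1  1  1  1  1  1  2  2  0  0  0  0  0  0  1
So g(20) = 1.

1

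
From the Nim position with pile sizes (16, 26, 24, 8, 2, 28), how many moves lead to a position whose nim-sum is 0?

1

Compute the nim-sum pairwise:
16 ^ 26 = 10
10 ^ 24 = 18
18 ^ 8 = 26
26 ^ 2 = 24
24 ^ 28 = 4
The overall nim-sum is X = 4. A pile of size p has a winning move iff p XOR X < p (reduce it to p XOR X).
  16: 16 XOR 4 = 20 ≥ 16 — no move.
  26: 26 XOR 4 = 30 ≥ 26 — no move.
  24: 24 XOR 4 = 28 ≥ 24 — no move.
  8: 8 XOR 4 = 12 ≥ 8 — no move.
  2: 2 XOR 4 = 6 ≥ 2 — no move.
  28: 28 XOR 4 = 24 < 28 — winning move (to 24).
That gives 1 winning move.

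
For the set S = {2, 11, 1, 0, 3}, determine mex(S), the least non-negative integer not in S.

The values 0, 1, 2, 3 are all present; 4 is the first non-negative integer missing from the set.

4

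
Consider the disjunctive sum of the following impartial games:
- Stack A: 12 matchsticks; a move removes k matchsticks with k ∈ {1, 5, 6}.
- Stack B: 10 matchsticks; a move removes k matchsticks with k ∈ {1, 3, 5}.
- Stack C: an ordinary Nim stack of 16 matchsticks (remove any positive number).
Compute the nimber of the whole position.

17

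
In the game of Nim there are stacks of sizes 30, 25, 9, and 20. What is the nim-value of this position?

Compute the nim-sum pairwise:
30 ⊕ 25 = 7
7 ⊕ 9 = 14
14 ⊕ 20 = 26

26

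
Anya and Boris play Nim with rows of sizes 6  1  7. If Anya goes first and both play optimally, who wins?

Boris wins

Compute the nim-sum pairwise:
6 ^ 1 = 7
7 ^ 7 = 0
The nim-sum is 0, so this is a P-position: the player to move is in a losing position under optimal play; Anya is about to move from it and so loses — Boris wins.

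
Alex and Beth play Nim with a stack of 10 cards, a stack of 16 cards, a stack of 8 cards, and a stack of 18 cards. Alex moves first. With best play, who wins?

Beth wins

Compute the nim-sum pairwise:
10 ^ 16 = 26
26 ^ 8 = 18
18 ^ 18 = 0
The nim-sum is 0, so this is a P-position: the player to move is in a losing position under optimal play; Alex is about to move from it and so loses — Beth wins.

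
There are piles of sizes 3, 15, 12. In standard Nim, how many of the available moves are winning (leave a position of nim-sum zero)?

0

Write each in binary and XOR column by column:
  0011  (3)
  1111  (15)
  1100  (12)
  ----
  0000  (0)
The nim-sum is already 0, so every move leaves a nonzero nim-sum — there are no winning moves.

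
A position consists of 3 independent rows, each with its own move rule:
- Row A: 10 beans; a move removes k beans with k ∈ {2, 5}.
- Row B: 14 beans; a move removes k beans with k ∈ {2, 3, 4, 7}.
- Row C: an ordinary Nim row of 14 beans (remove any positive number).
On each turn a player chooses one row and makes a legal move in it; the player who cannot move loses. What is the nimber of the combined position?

Build the Grundy sequence for row A with g(k) = mex{g(k−s) : s ∈ {2, 5}, s ≤ k}:
g(0) = mex{} = 0
g(1) = mex{} = 0
g(2) = mex{0} = 1
g(3) = mex{0} = 1
g(4) = mex{1} = 0
g(5) = mex{0,1} = 2
g(6) = mex{0} = 1
g(7) = mex{1,2} = 0
g(8) = mex{1} = 0
g(9) = mex{0} = 1
g(10) = mex{0,2} = 1
So g(10) = 1.
Grundy values for row B (subtraction set {2, 3, 4, 7}):
k:     0  1  2  3  4  5  6  7  8  9 10 11 12 13 14
g(k):  0  0  1  1  2  2  0  3  1  4  2  0  0  1  1
So g(14) = 1.
Row C is a plain Nim row of size 14, so its Grundy value is 14.
The value of a disjunctive sum is the nim-sum of the parts.
Combined value = 1 ⊕ 1 ⊕ 14 = 14.

14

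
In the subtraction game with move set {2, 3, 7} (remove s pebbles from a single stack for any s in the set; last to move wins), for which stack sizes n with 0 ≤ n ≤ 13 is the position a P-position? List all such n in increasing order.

0, 1, 5, 6, 10, 11

Build the Grundy sequence with g(k) = mex{g(k−s) : s ∈ {2, 3, 7}, s ≤ k}:
k:     0  1  2  3  4  5  6  7  8  9 10 11 12 13
g(k):  0  0  1  1  2  0  0  1  1  2  0  0  1  1
The P-positions (g = 0) in 0..13 are 0, 1, 5, 6, 10, 11.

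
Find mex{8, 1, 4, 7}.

0 is not in the set, so the mex is 0.

0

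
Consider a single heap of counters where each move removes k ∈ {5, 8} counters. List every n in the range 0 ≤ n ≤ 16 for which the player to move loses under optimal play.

Build the Grundy sequence with g(k) = mex{g(k−s) : s ∈ {5, 8}, s ≤ k}:
k:     0  1  2  3  4  5  6  7  8  9 10 11 12 13 14 15 16
g(k):  0  0  0  0  0  1  1  1  1  1  2  2  2  0  0  0  0
The P-positions (g = 0) in 0..16 are 0, 1, 2, 3, 4, 13, 14, 15, 16.

0, 1, 2, 3, 4, 13, 14, 15, 16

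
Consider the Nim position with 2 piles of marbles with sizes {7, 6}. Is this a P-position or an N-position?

N-position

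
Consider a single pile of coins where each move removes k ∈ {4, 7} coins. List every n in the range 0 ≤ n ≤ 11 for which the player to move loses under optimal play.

0, 1, 2, 3, 11

Compute g(0), g(1), … for moves {4, 7}:
g(0) = mex{} = 0
g(1) = mex{} = 0
g(2) = mex{} = 0
g(3) = mex{} = 0
g(4) = mex{0} = 1
g(5) = mex{0} = 1
g(6) = mex{0} = 1
g(7) = mex{0} = 1
g(8) = mex{0,1} = 2
g(9) = mex{0,1} = 2
g(10) = mex{0,1} = 2
g(11) = mex{1} = 0
The P-positions (g = 0) in 0..11 are 0, 1, 2, 3, 11.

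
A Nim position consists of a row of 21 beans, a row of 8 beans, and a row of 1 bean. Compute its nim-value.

Compute the nim-sum pairwise:
21 XOR 8 = 29
29 XOR 1 = 28

28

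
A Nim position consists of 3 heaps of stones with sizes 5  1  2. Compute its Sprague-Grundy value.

In binary:
  101  (5)
  001  (1)
  010  (2)
  ---
  110  (6)

6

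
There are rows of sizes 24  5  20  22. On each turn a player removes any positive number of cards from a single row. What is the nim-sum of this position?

31

Write each in binary and XOR column by column:
  11000  (24)
  00101  (5)
  10100  (20)
  10110  (22)
  -----
  11111  (31)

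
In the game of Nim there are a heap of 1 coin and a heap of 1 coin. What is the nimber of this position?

0

In binary:
  1  (1)
  1  (1)
  -
  0  (0)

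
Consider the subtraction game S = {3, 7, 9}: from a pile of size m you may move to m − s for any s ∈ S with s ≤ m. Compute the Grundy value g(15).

1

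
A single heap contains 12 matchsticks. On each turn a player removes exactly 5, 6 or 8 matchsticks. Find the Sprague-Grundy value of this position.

2

Build the Grundy sequence with g(k) = mex{g(k−s) : s ∈ {5, 6, 8}, s ≤ k}:
g(0) = mex{} = 0
g(1) = mex{} = 0
g(2) = mex{} = 0
g(3) = mex{} = 0
g(4) = mex{} = 0
g(5) = mex{0} = 1
g(6) = mex{0} = 1
g(7) = mex{0} = 1
g(8) = mex{0} = 1
g(9) = mex{0} = 1
g(10) = mex{0,1} = 2
g(11) = mex{0,1} = 2
g(12) = mex{0,1} = 2
So g(12) = 2.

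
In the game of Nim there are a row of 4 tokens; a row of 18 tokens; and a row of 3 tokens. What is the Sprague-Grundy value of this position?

21

Compute the nim-sum pairwise:
4 ^ 18 = 22
22 ^ 3 = 21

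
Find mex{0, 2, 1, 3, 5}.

The values 0, 1, 2, 3 are all present; 4 is the first non-negative integer missing from the set.

4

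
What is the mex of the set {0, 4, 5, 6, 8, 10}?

1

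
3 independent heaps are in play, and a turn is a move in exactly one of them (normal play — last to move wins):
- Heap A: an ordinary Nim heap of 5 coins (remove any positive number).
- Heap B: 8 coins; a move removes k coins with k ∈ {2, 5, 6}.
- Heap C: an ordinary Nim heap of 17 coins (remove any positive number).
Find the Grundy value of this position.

20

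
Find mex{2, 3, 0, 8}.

1

0 is in the set but 1 is not, so the mex is 1.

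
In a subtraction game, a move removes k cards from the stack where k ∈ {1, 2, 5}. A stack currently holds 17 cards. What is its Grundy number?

2

Build the Grundy sequence with g(k) = mex{g(k−s) : s ∈ {1, 2, 5}, s ≤ k}:
k:     0  1  2  3  4  5  6  7  8  9 10 11 12 13 14 15 16 17
g(k):  0  1  2  0  1  2  0  1  2  0  1  2  0  1  2  0  1  2
So g(17) = 2.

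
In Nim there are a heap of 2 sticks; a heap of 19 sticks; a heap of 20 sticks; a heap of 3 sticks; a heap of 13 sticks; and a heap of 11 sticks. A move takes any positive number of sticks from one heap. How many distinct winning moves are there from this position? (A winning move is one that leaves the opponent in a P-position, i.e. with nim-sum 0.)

0

Compute the nim-sum pairwise:
2 ^ 19 = 17
17 ^ 20 = 5
5 ^ 3 = 6
6 ^ 13 = 11
11 ^ 11 = 0
The nim-sum is already 0, so every move leaves a nonzero nim-sum — there are no winning moves.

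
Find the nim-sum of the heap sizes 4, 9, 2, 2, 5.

8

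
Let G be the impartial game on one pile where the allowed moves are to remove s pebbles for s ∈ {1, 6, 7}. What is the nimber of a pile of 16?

Build the Grundy sequence with g(k) = mex{g(k−s) : s ∈ {1, 6, 7}, s ≤ k}:
k:     0  1  2  3  4  5  6  7  8  9 10 11 12 13 14 15 16
g(k):  0  1  0  1  0  1  2  3  2  3  2  3  0  1  0  1  0
So g(16) = 0.

0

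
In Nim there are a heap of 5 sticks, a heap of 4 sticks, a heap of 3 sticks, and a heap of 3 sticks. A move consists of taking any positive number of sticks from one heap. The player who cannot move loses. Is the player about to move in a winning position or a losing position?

Winning position

Compute the nim-sum pairwise:
5 ^ 4 = 1
1 ^ 3 = 2
2 ^ 3 = 1
The nim-sum is 1 ≠ 0, so this is an N-position: the player to move can win.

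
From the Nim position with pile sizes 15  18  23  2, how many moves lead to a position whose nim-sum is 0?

1

Compute the nim-sum pairwise:
15 XOR 18 = 29
29 XOR 23 = 10
10 XOR 2 = 8
The overall nim-sum is X = 8. A pile of size p has a winning move iff p XOR X < p (reduce it to p XOR X).
  15: 15 XOR 8 = 7 < 15 — winning move (to 7).
  18: 18 XOR 8 = 26 ≥ 18 — no move.
  23: 23 XOR 8 = 31 ≥ 23 — no move.
  2: 2 XOR 8 = 10 ≥ 2 — no move.
That gives 1 winning move.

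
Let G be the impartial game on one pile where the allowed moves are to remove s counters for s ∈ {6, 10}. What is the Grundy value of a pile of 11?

Grundy values for subtraction set {6, 10}:
g(0) = mex{} = 0
g(1) = mex{} = 0
g(2) = mex{} = 0
g(3) = mex{} = 0
g(4) = mex{} = 0
g(5) = mex{} = 0
g(6) = mex{0} = 1
g(7) = mex{0} = 1
g(8) = mex{0} = 1
g(9) = mex{0} = 1
g(10) = mex{0} = 1
g(11) = mex{0} = 1
So g(11) = 1.

1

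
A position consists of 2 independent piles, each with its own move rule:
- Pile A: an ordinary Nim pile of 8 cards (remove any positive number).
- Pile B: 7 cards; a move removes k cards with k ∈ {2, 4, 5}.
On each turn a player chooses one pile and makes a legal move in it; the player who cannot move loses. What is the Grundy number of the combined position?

8

Pile A is a plain Nim pile of size 8, so its Grundy value is 8.
Grundy values for pile B (subtraction set {2, 4, 5}):
k:     0  1  2  3  4  5  6  7
g(k):  0  0  1  1  2  2  3  0
So g(7) = 0.
The value of a disjunctive sum is the nim-sum of the parts.
Combined value = 8 ⊕ 0 = 8.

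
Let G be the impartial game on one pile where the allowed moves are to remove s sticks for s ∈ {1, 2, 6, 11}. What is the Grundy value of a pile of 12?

2

Grundy values for subtraction set {1, 2, 6, 11}:
k:     0  1  2  3  4  5  6  7  8  9 10 11 12
g(k):  0  1  2  0  1  2  3  0  1  2  0  1  2
So g(12) = 2.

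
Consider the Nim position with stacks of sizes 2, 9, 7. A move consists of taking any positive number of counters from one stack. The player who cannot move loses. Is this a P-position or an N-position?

Bitwise XOR of the heap sizes:
  0010  (2)
  1001  (9)
  0111  (7)
  ----
  1100  (12)
The nim-sum is 12 ≠ 0, so this is an N-position: the player to move can win.

N-position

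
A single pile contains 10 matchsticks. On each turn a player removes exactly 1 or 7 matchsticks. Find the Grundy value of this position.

Grundy values for subtraction set {1, 7}:
k:     0  1  2  3  4  5  6  7  8  9 10
g(k):  0  1  0  1  0  1  0  1  0  1  0
So g(10) = 0.

0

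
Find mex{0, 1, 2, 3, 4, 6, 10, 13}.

5

The values 0, 1, 2, 3, 4 are all present; 5 is the first non-negative integer missing from the set.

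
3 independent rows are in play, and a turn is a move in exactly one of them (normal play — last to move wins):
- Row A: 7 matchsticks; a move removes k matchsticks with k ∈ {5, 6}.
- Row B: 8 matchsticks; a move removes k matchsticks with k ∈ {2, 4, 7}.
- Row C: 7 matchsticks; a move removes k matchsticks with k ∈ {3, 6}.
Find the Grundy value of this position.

Grundy values for row A (subtraction set {5, 6}):
k:     0  1  2  3  4  5  6  7
g(k):  0  0  0  0  0  1  1  1
So g(7) = 1.
Grundy values for row B (subtraction set {2, 4, 7}):
k:     0  1  2  3  4  5  6  7  8
g(k):  0  0  1  1  2  2  0  3  1
So g(8) = 1.
Grundy values for row C (subtraction set {3, 6}):
g(0) = mex{} = 0
g(1) = mex{} = 0
g(2) = mex{} = 0
g(3) = mex{0} = 1
g(4) = mex{0} = 1
g(5) = mex{0} = 1
g(6) = mex{0,1} = 2
g(7) = mex{0,1} = 2
So g(7) = 2.
By the Sprague-Grundy theorem, the Grundy value of a sum of independent games is the XOR of the component values.
Combined value = 1 ⊕ 1 ⊕ 2 = 2.

2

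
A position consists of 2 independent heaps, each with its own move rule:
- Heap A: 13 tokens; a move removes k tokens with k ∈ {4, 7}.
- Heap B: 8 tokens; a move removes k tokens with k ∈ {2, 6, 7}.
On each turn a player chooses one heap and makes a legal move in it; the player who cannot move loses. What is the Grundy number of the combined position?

2

Build the Grundy sequence for heap A with g(k) = mex{g(k−s) : s ∈ {4, 7}, s ≤ k}:
g(0) = mex{} = 0
g(1) = mex{} = 0
g(2) = mex{} = 0
g(3) = mex{} = 0
g(4) = mex{0} = 1
g(5) = mex{0} = 1
g(6) = mex{0} = 1
g(7) = mex{0} = 1
g(8) = mex{0,1} = 2
g(9) = mex{0,1} = 2
g(10) = mex{0,1} = 2
g(11) = mex{1} = 0
g(12) = mex{1,2} = 0
g(13) = mex{1,2} = 0
So g(13) = 0.
For heap B, compute g(0), g(1), … with moves {2, 6, 7}:
k:     0  1  2  3  4  5  6  7  8
g(k):  0  0  1  1  0  0  1  1  2
So g(8) = 2.
By the Sprague-Grundy theorem, the Grundy value of a sum of independent games is the XOR of the component values.
Combined value = 0 ⊕ 2 = 2.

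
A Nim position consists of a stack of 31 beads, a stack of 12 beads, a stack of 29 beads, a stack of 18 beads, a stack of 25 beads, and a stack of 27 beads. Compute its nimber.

30

Compute the nim-sum pairwise:
31 ⊕ 12 = 19
19 ⊕ 29 = 14
14 ⊕ 18 = 28
28 ⊕ 25 = 5
5 ⊕ 27 = 30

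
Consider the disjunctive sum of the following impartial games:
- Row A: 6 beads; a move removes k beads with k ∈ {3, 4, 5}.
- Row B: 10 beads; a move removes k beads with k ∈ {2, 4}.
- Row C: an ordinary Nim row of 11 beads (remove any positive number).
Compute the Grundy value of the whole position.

11

Build the Grundy sequence for row A with g(k) = mex{g(k−s) : s ∈ {3, 4, 5}, s ≤ k}:
g(0) = mex{} = 0
g(1) = mex{} = 0
g(2) = mex{} = 0
g(3) = mex{0} = 1
g(4) = mex{0} = 1
g(5) = mex{0} = 1
g(6) = mex{0,1} = 2
So g(6) = 2.
Build the Grundy sequence for row B with g(k) = mex{g(k−s) : s ∈ {2, 4}, s ≤ k}:
g(0) = mex{} = 0
g(1) = mex{} = 0
g(2) = mex{0} = 1
g(3) = mex{0} = 1
g(4) = mex{0,1} = 2
g(5) = mex{0,1} = 2
g(6) = mex{1,2} = 0
g(7) = mex{1,2} = 0
g(8) = mex{0,2} = 1
g(9) = mex{0,2} = 1
g(10) = mex{0,1} = 2
So g(10) = 2.
Row C is a plain Nim row of size 11, so its Grundy value is 11.
By the Sprague-Grundy theorem, the Grundy value of a sum of independent games is the XOR of the component values.
Combined value = 2 ⊕ 2 ⊕ 11 = 11.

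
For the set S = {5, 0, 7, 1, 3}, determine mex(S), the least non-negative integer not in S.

2

The values 0, 1 are all present; 2 is the first non-negative integer missing from the set.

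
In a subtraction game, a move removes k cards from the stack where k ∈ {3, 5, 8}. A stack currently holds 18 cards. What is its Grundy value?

2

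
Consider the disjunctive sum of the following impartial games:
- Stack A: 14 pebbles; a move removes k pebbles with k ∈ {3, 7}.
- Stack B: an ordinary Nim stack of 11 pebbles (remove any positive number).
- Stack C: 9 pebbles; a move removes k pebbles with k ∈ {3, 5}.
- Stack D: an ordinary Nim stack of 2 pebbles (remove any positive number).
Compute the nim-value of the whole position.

8

Grundy values for stack A (subtraction set {3, 7}):
g(0) = mex{} = 0
g(1) = mex{} = 0
g(2) = mex{} = 0
g(3) = mex{0} = 1
g(4) = mex{0} = 1
g(5) = mex{0} = 1
g(6) = mex{1} = 0
g(7) = mex{0,1} = 2
g(8) = mex{0,1} = 2
g(9) = mex{0} = 1
g(10) = mex{1,2} = 0
g(11) = mex{1,2} = 0
g(12) = mex{1} = 0
g(13) = mex{0} = 1
g(14) = mex{0,2} = 1
So g(14) = 1.
Stack B is a plain Nim stack of size 11, so its Grundy value is 11.
For stack C, compute g(0), g(1), … with moves {3, 5}:
g(0) = mex{} = 0
g(1) = mex{} = 0
g(2) = mex{} = 0
g(3) = mex{0} = 1
g(4) = mex{0} = 1
g(5) = mex{0} = 1
g(6) = mex{0,1} = 2
g(7) = mex{0,1} = 2
g(8) = mex{1} = 0
g(9) = mex{1,2} = 0
So g(9) = 0.
Stack D is a plain Nim stack of size 2, so its Grundy value is 2.
By the Sprague-Grundy theorem, the Grundy value of a sum of independent games is the XOR of the component values.
Combined value = 1 ⊕ 11 ⊕ 0 ⊕ 2 = 8.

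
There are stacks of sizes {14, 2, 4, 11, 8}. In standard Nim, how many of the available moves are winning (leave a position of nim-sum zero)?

Nim-sum: 14 ^ 2 ^ 4 ^ 11 ^ 8 = 11.
The overall nim-sum is X = 11. A stack of size p has a winning move iff p XOR X < p (reduce it to p XOR X).
  14: 14 XOR 11 = 5 < 14 — winning move (to 5).
  2: 2 XOR 11 = 9 ≥ 2 — no move.
  4: 4 XOR 11 = 15 ≥ 4 — no move.
  11: 11 XOR 11 = 0 < 11 — winning move (to 0).
  8: 8 XOR 11 = 3 < 8 — winning move (to 3).
That gives 3 winning moves.

3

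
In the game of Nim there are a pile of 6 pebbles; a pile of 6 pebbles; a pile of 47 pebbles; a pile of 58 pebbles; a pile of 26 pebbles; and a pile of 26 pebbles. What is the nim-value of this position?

21

Compute the nim-sum pairwise:
6 XOR 6 = 0
0 XOR 47 = 47
47 XOR 58 = 21
21 XOR 26 = 15
15 XOR 26 = 21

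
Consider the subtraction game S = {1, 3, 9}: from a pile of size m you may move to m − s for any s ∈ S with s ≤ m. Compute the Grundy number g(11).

1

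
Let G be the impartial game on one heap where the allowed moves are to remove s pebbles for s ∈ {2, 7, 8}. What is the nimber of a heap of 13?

2

Compute g(0), g(1), … for moves {2, 7, 8}:
k:     0  1  2  3  4  5  6  7  8  9 10 11 12 13
g(k):  0  0  1  1  0  0  1  1  2  2  0  3  1  2
So g(13) = 2.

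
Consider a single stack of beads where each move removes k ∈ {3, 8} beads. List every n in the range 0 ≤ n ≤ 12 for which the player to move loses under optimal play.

0, 1, 2, 6, 7, 11, 12

Compute g(0), g(1), … for moves {3, 8}:
g(0) = mex{} = 0
g(1) = mex{} = 0
g(2) = mex{} = 0
g(3) = mex{0} = 1
g(4) = mex{0} = 1
g(5) = mex{0} = 1
g(6) = mex{1} = 0
g(7) = mex{1} = 0
g(8) = mex{0,1} = 2
g(9) = mex{0} = 1
g(10) = mex{0} = 1
g(11) = mex{1,2} = 0
g(12) = mex{1} = 0
The P-positions (g = 0) in 0..12 are 0, 1, 2, 6, 7, 11, 12.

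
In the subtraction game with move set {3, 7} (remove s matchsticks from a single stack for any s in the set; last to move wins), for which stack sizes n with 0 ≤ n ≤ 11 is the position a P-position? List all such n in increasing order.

Build the Grundy sequence with g(k) = mex{g(k−s) : s ∈ {3, 7}, s ≤ k}:
g(0) = mex{} = 0
g(1) = mex{} = 0
g(2) = mex{} = 0
g(3) = mex{0} = 1
g(4) = mex{0} = 1
g(5) = mex{0} = 1
g(6) = mex{1} = 0
g(7) = mex{0,1} = 2
g(8) = mex{0,1} = 2
g(9) = mex{0} = 1
g(10) = mex{1,2} = 0
g(11) = mex{1,2} = 0
The P-positions (g = 0) in 0..11 are 0, 1, 2, 6, 10, 11.

0, 1, 2, 6, 10, 11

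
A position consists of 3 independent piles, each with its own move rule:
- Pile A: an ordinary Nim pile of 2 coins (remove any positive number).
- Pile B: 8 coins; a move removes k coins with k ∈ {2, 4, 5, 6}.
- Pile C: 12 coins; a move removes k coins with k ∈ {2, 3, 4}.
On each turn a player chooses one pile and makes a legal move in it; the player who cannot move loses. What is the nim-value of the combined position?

Pile A is a plain Nim pile of size 2, so its Grundy value is 2.
For pile B, compute g(0), g(1), … with moves {2, 4, 5, 6}:
k:     0  1  2  3  4  5  6  7  8
g(k):  0  0  1  1  2  2  3  3  0
So g(8) = 0.
For pile C, compute g(0), g(1), … with moves {2, 3, 4}:
g(0) = mex{} = 0
g(1) = mex{} = 0
g(2) = mex{0} = 1
g(3) = mex{0} = 1
g(4) = mex{0,1} = 2
g(5) = mex{0,1} = 2
g(6) = mex{1,2} = 0
g(7) = mex{1,2} = 0
g(8) = mex{0,2} = 1
g(9) = mex{0,2} = 1
g(10) = mex{0,1} = 2
g(11) = mex{0,1} = 2
g(12) = mex{1,2} = 0
So g(12) = 0.
The value of a disjunctive sum is the nim-sum of the parts.
Combined value = 2 ⊕ 0 ⊕ 0 = 2.

2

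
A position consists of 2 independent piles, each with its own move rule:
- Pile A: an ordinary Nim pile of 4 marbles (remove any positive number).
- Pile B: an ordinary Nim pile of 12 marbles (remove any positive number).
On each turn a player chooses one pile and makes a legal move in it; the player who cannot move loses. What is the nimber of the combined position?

8

Pile A is a plain Nim pile of size 4, so its Grundy value is 4.
Pile B is a plain Nim pile of size 12, so its Grundy value is 12.
The value of a disjunctive sum is the nim-sum of the parts.
Combined value = 4 XOR 12 = 8.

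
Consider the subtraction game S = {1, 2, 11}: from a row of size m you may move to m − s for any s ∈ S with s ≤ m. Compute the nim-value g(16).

Build the Grundy sequence with g(k) = mex{g(k−s) : s ∈ {1, 2, 11}, s ≤ k}:
k:     0  1  2  3  4  5  6  7  8  9 10 11 12 13 14 15 16
g(k):  0  1  2  0  1  2  0  1  2  0  1  2  0  1  2  0  1
So g(16) = 1.

1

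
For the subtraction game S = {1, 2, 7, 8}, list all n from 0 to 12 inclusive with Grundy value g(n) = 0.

Compute g(0), g(1), … for moves {1, 2, 7, 8}:
g(0) = mex{} = 0
g(1) = mex{0} = 1
g(2) = mex{0,1} = 2
g(3) = mex{1,2} = 0
g(4) = mex{0,2} = 1
g(5) = mex{0,1} = 2
g(6) = mex{1,2} = 0
g(7) = mex{0,2} = 1
g(8) = mex{0,1} = 2
g(9) = mex{1,2} = 0
g(10) = mex{0,2} = 1
g(11) = mex{0,1} = 2
g(12) = mex{1,2} = 0
The P-positions (g = 0) in 0..12 are 0, 3, 6, 9, 12.

0, 3, 6, 9, 12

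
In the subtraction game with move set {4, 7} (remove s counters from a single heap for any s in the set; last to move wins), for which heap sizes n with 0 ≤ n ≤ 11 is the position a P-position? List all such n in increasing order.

0, 1, 2, 3, 11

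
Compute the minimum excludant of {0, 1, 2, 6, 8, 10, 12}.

3

The values 0, 1, 2 are all present; 3 is the first non-negative integer missing from the set.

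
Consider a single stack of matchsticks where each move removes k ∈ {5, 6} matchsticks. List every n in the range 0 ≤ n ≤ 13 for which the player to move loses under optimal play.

0, 1, 2, 3, 4, 11, 12, 13

Grundy values for subtraction set {5, 6}:
g(0) = mex{} = 0
g(1) = mex{} = 0
g(2) = mex{} = 0
g(3) = mex{} = 0
g(4) = mex{} = 0
g(5) = mex{0} = 1
g(6) = mex{0} = 1
g(7) = mex{0} = 1
g(8) = mex{0} = 1
g(9) = mex{0} = 1
g(10) = mex{0,1} = 2
g(11) = mex{1} = 0
g(12) = mex{1} = 0
g(13) = mex{1} = 0
The P-positions (g = 0) in 0..13 are 0, 1, 2, 3, 4, 11, 12, 13.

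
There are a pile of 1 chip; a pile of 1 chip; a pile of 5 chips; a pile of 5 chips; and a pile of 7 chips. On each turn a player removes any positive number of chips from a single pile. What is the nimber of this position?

7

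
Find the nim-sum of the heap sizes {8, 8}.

0

Write each in binary and XOR column by column:
  1000  (8)
  1000  (8)
  ----
  0000  (0)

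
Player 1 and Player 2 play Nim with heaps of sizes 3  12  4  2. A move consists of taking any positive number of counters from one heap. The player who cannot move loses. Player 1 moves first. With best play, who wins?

Compute the nim-sum pairwise:
3 ^ 12 = 15
15 ^ 4 = 11
11 ^ 2 = 9
The nim-sum is 9 ≠ 0, so this is an N-position: the player to move can win; Player 1 has a winning move.

Player 1 wins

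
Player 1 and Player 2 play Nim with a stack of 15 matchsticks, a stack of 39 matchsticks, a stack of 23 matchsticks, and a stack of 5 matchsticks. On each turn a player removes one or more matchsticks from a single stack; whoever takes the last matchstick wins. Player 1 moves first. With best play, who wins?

Player 1 wins

Compute the nim-sum pairwise:
15 XOR 39 = 40
40 XOR 23 = 63
63 XOR 5 = 58
The nim-sum is 58 ≠ 0, so this is an N-position: the player to move can win; Player 1 has a winning move.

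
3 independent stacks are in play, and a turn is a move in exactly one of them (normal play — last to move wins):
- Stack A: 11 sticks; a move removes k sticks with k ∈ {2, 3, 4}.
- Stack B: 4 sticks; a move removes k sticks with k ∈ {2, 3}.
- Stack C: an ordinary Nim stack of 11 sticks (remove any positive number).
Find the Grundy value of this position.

Grundy values for stack A (subtraction set {2, 3, 4}):
k:     0  1  2  3  4  5  6  7  8  9 10 11
g(k):  0  0  1  1  2  2  0  0  1  1  2  2
So g(11) = 2.
For stack B, compute g(0), g(1), … with moves {2, 3}:
k:     0  1  2  3  4
g(k):  0  0  1  1  2
So g(4) = 2.
Stack C is a plain Nim stack of size 11, so its Grundy value is 11.
By the Sprague-Grundy theorem, the Grundy value of a sum of independent games is the XOR of the component values.
Combined value = 2 XOR 2 XOR 11 = 11.

11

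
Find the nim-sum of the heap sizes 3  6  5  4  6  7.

5

Nim-sum: 3 ^ 6 ^ 5 ^ 4 ^ 6 ^ 7 = 5.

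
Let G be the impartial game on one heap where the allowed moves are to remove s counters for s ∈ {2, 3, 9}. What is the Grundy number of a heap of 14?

1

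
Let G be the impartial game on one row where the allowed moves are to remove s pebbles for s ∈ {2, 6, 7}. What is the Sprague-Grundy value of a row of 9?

Compute g(0), g(1), … for moves {2, 6, 7}:
g(0) = mex{} = 0
g(1) = mex{} = 0
g(2) = mex{0} = 1
g(3) = mex{0} = 1
g(4) = mex{1} = 0
g(5) = mex{1} = 0
g(6) = mex{0} = 1
g(7) = mex{0} = 1
g(8) = mex{0,1} = 2
g(9) = mex{1} = 0
So g(9) = 0.

0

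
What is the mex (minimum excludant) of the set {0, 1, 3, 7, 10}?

The values 0, 1 are all present; 2 is the first non-negative integer missing from the set.

2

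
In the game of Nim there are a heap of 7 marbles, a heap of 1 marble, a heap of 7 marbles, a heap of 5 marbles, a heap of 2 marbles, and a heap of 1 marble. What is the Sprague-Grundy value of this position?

7

Nim-sum: 7 ⊕ 1 ⊕ 7 ⊕ 5 ⊕ 2 ⊕ 1 = 7.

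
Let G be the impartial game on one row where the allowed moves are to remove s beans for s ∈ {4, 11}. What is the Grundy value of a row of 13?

1

Grundy values for subtraction set {4, 11}:
g(0) = mex{} = 0
g(1) = mex{} = 0
g(2) = mex{} = 0
g(3) = mex{} = 0
g(4) = mex{0} = 1
g(5) = mex{0} = 1
g(6) = mex{0} = 1
g(7) = mex{0} = 1
g(8) = mex{1} = 0
g(9) = mex{1} = 0
g(10) = mex{1} = 0
g(11) = mex{0,1} = 2
g(12) = mex{0} = 1
g(13) = mex{0} = 1
So g(13) = 1.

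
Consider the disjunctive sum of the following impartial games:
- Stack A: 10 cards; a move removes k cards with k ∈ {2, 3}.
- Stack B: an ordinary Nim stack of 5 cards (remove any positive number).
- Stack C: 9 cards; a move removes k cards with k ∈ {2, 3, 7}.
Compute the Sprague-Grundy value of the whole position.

7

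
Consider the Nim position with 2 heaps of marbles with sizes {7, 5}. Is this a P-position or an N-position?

N-position

Compute the nim-sum pairwise:
7 ⊕ 5 = 2
The nim-sum is 2 ≠ 0, so this is an N-position: the player to move can win.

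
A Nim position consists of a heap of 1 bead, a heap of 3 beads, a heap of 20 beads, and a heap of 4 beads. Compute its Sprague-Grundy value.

In binary:
  00001  (1)
  00011  (3)
  10100  (20)
  00100  (4)
  -----
  10010  (18)

18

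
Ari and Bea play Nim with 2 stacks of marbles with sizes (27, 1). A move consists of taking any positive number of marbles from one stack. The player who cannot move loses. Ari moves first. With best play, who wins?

Write each in binary and XOR column by column:
  11011  (27)
  00001  (1)
  -----
  11010  (26)
The nim-sum is 26 ≠ 0, so this is an N-position: the player to move can win; Ari has a winning move.

Ari wins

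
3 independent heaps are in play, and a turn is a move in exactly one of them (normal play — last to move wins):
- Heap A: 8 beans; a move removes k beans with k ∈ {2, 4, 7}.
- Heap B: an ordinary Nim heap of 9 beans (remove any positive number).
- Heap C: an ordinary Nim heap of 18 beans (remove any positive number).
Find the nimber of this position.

Grundy values for heap A (subtraction set {2, 4, 7}):
g(0) = mex{} = 0
g(1) = mex{} = 0
g(2) = mex{0} = 1
g(3) = mex{0} = 1
g(4) = mex{0,1} = 2
g(5) = mex{0,1} = 2
g(6) = mex{1,2} = 0
g(7) = mex{0,1,2} = 3
g(8) = mex{0,2} = 1
So g(8) = 1.
Heap B is a plain Nim heap of size 9, so its Grundy value is 9.
Heap C is a plain Nim heap of size 18, so its Grundy value is 18.
The value of a disjunctive sum is the nim-sum of the parts.
Combined value = 1 ⊕ 9 ⊕ 18 = 26.

26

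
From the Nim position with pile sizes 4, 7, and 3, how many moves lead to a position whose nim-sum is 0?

0

Nim-sum: 4 XOR 7 XOR 3 = 0.
The nim-sum is already 0, so every move leaves a nonzero nim-sum — there are no winning moves.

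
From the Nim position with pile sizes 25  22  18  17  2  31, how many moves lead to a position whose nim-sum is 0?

5

Nim-sum: 25 ^ 22 ^ 18 ^ 17 ^ 2 ^ 31 = 17.
The overall nim-sum is X = 17. A pile of size p has a winning move iff p XOR X < p (reduce it to p XOR X).
  25: 25 XOR 17 = 8 < 25 — winning move (to 8).
  22: 22 XOR 17 = 7 < 22 — winning move (to 7).
  18: 18 XOR 17 = 3 < 18 — winning move (to 3).
  17: 17 XOR 17 = 0 < 17 — winning move (to 0).
  2: 2 XOR 17 = 19 ≥ 2 — no move.
  31: 31 XOR 17 = 14 < 31 — winning move (to 14).
That gives 5 winning moves.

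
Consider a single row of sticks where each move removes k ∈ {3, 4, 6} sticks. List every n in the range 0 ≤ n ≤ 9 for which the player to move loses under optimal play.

0, 1, 2, 9

Grundy values for subtraction set {3, 4, 6}:
g(0) = mex{} = 0
g(1) = mex{} = 0
g(2) = mex{} = 0
g(3) = mex{0} = 1
g(4) = mex{0} = 1
g(5) = mex{0} = 1
g(6) = mex{0,1} = 2
g(7) = mex{0,1} = 2
g(8) = mex{0,1} = 2
g(9) = mex{1,2} = 0
The P-positions (g = 0) in 0..9 are 0, 1, 2, 9.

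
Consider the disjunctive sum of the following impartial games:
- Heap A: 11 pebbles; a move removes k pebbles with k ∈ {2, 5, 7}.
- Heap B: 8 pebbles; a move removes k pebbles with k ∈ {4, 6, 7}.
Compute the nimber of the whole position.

1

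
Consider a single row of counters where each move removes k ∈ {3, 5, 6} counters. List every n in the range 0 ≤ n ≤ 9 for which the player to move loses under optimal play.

0, 1, 2, 9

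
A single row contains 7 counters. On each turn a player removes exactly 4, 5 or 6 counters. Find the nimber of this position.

Grundy values for subtraction set {4, 5, 6}:
k:     0  1  2  3  4  5  6  7
g(k):  0  0  0  0  1  1  1  1
So g(7) = 1.

1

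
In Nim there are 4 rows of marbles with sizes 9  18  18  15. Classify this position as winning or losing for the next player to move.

Winning position

Compute the nim-sum pairwise:
9 ⊕ 18 = 27
27 ⊕ 18 = 9
9 ⊕ 15 = 6
The nim-sum is 6 ≠ 0, so this is an N-position: the player to move can win.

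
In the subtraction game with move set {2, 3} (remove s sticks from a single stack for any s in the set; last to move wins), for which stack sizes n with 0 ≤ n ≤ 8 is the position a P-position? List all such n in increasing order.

0, 1, 5, 6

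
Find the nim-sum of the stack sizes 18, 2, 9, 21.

Compute the nim-sum pairwise:
18 ^ 2 = 16
16 ^ 9 = 25
25 ^ 21 = 12

12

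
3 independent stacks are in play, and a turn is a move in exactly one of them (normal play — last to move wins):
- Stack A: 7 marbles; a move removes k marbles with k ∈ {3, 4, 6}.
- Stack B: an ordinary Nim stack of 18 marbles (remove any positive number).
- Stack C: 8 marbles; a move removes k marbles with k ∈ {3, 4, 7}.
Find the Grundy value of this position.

18

For stack A, compute g(0), g(1), … with moves {3, 4, 6}:
k:     0  1  2  3  4  5  6  7
g(k):  0  0  0  1  1  1  2  2
So g(7) = 2.
Stack B is a plain Nim stack of size 18, so its Grundy value is 18.
For stack C, compute g(0), g(1), … with moves {3, 4, 7}:
k:     0  1  2  3  4  5  6  7  8
g(k):  0  0  0  1  1  1  2  2  2
So g(8) = 2.
The value of a disjunctive sum is the nim-sum of the parts.
Combined value = 2 ⊕ 18 ⊕ 2 = 18.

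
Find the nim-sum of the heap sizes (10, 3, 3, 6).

In binary:
  1010  (10)
  0011  (3)
  0011  (3)
  0110  (6)
  ----
  1100  (12)

12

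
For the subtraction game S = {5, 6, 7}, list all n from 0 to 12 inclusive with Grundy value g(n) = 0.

0, 1, 2, 3, 4, 12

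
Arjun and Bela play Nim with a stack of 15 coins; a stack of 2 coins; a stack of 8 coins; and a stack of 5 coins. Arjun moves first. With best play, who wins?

Bitwise XOR of the heap sizes:
  1111  (15)
  0010  (2)
  1000  (8)
  0101  (5)
  ----
  0000  (0)
The nim-sum is 0, so this is a P-position: the player to move is in a losing position under optimal play; Arjun is about to move from it and so loses — Bela wins.

Bela wins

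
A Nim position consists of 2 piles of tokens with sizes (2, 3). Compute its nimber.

1

Compute the nim-sum pairwise:
2 ⊕ 3 = 1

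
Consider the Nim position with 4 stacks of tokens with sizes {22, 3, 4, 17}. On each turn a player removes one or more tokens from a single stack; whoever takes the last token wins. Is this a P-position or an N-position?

Compute the nim-sum pairwise:
22 ⊕ 3 = 21
21 ⊕ 4 = 17
17 ⊕ 17 = 0
The nim-sum is 0, so this is a P-position: the player to move is in a losing position under optimal play.

P-position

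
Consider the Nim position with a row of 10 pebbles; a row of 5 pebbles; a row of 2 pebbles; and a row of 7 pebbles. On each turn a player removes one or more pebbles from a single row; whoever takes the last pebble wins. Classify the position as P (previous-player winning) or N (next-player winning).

N-position

Write each in binary and XOR column by column:
  1010  (10)
  0101  (5)
  0010  (2)
  0111  (7)
  ----
  1010  (10)
The nim-sum is 10 ≠ 0, so this is an N-position: the player to move can win.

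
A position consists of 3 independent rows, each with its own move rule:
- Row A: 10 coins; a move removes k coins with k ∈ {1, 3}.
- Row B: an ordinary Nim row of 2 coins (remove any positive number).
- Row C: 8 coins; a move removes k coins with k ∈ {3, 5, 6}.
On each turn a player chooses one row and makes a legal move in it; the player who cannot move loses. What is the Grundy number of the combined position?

0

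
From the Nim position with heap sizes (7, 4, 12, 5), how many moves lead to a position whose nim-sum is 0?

In binary:
  0111  (7)
  0100  (4)
  1100  (12)
  0101  (5)
  ----
  1010  (10)
The overall nim-sum is X = 10. A heap of size p has a winning move iff p XOR X < p (reduce it to p XOR X).
  7: 7 XOR 10 = 13 ≥ 7 — no move.
  4: 4 XOR 10 = 14 ≥ 4 — no move.
  12: 12 XOR 10 = 6 < 12 — winning move (to 6).
  5: 5 XOR 10 = 15 ≥ 5 — no move.
That gives 1 winning move.

1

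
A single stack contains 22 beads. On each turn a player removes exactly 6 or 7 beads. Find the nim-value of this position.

1

Grundy values for subtraction set {6, 7}:
k:     0  1  2  3  4  5  6  7  8  9 10 11 12 13 14 15 16 17 18 19 20 21 22
g(k):  0  0  0  0  0  0  1  1  1  1  1  1  2  0  0  0  0  0  0  1  1  1  1
So g(22) = 1.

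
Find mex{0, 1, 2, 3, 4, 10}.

The values 0, 1, 2, 3, 4 are all present; 5 is the first non-negative integer missing from the set.

5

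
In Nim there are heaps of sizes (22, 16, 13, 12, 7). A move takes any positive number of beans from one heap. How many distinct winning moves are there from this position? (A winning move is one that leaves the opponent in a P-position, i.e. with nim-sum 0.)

Compute the nim-sum pairwise:
22 XOR 16 = 6
6 XOR 13 = 11
11 XOR 12 = 7
7 XOR 7 = 0
The nim-sum is already 0, so every move leaves a nonzero nim-sum — there are no winning moves.

0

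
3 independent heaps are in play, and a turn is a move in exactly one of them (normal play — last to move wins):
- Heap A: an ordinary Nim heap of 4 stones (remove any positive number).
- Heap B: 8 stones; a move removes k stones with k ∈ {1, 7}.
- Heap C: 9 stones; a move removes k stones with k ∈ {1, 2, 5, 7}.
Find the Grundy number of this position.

Heap A is a plain Nim heap of size 4, so its Grundy value is 4.
Build the Grundy sequence for heap B with g(k) = mex{g(k−s) : s ∈ {1, 7}, s ≤ k}:
g(0) = mex{} = 0
g(1) = mex{0} = 1
g(2) = mex{1} = 0
g(3) = mex{0} = 1
g(4) = mex{1} = 0
g(5) = mex{0} = 1
g(6) = mex{1} = 0
g(7) = mex{0} = 1
g(8) = mex{1} = 0
So g(8) = 0.
For heap C, compute g(0), g(1), … with moves {1, 2, 5, 7}:
k:     0  1  2  3  4  5  6  7  8  9
g(k):  0  1  2  0  1  2  0  1  2  0
So g(9) = 0.
The value of a disjunctive sum is the nim-sum of the parts.
Combined value = 4 ⊕ 0 ⊕ 0 = 4.

4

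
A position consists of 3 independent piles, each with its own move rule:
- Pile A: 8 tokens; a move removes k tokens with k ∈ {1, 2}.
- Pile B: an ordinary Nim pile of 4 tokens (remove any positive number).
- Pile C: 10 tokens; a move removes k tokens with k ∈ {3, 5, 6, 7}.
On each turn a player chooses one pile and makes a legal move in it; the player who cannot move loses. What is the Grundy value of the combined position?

Build the Grundy sequence for pile A with g(k) = mex{g(k−s) : s ∈ {1, 2}, s ≤ k}:
k:     0  1  2  3  4  5  6  7  8
g(k):  0  1  2  0  1  2  0  1  2
So g(8) = 2.
Pile B is a plain Nim pile of size 4, so its Grundy value is 4.
Grundy values for pile C (subtraction set {3, 5, 6, 7}):
g(0) = mex{} = 0
g(1) = mex{} = 0
g(2) = mex{} = 0
g(3) = mex{0} = 1
g(4) = mex{0} = 1
g(5) = mex{0} = 1
g(6) = mex{0,1} = 2
g(7) = mex{0,1} = 2
g(8) = mex{0,1} = 2
g(9) = mex{0,1,2} = 3
g(10) = mex{1,2} = 0
So g(10) = 0.
The value of a disjunctive sum is the nim-sum of the parts.
Combined value = 2 ⊕ 4 ⊕ 0 = 6.

6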